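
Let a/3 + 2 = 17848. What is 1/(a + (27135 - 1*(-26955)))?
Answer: 1/107628 ≈ 9.2913e-6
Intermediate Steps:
a = 53538 (a = -6 + 3*17848 = -6 + 53544 = 53538)
1/(a + (27135 - 1*(-26955))) = 1/(53538 + (27135 - 1*(-26955))) = 1/(53538 + (27135 + 26955)) = 1/(53538 + 54090) = 1/107628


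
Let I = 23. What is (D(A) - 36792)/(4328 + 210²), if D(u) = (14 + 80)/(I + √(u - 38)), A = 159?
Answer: -625417/823276 ≈ -0.75967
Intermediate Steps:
D(u) = 94/(23 + √(-38 + u)) (D(u) = (14 + 80)/(23 + √(u - 38)) = 94/(23 + √(-38 + u)))
(D(A) - 36792)/(4328 + 210²) = (94/(23 + √(-38 + 159)) - 36792)/(4328 + 210²) = (94/(23 + √121) - 36792)/(4328 + 44100) = (94/(23 + 11) - 36792)/48428 = (94/34 - 36792)*(1/48428) = (94*(1/34) - 36792)*(1/48428) = (47/17 - 36792)*(1/48428) = -625417/17*1/48428 = -625417/823276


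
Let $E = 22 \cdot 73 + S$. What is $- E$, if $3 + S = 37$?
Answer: $-1640$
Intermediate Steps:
$S = 34$ ($S = -3 + 37 = 34$)
$E = 1640$ ($E = 22 \cdot 73 + 34 = 1606 + 34 = 1640$)
$- E = \left(-1\right) 1640 = -1640$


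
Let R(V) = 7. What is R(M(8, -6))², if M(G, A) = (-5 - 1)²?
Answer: 49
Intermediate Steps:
M(G, A) = 36 (M(G, A) = (-6)² = 36)
R(M(8, -6))² = 7² = 49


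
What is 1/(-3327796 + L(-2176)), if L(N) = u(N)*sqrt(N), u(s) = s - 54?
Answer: I/(4*(-831949*I + 4460*sqrt(34))) ≈ -3.0021e-7 + 9.3842e-9*I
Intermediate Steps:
u(s) = -54 + s
L(N) = sqrt(N)*(-54 + N) (L(N) = (-54 + N)*sqrt(N) = sqrt(N)*(-54 + N))
1/(-3327796 + L(-2176)) = 1/(-3327796 + sqrt(-2176)*(-54 - 2176)) = 1/(-3327796 + (8*I*sqrt(34))*(-2230)) = 1/(-3327796 - 17840*I*sqrt(34))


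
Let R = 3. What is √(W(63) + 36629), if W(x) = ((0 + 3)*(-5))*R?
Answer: 2*√9146 ≈ 191.27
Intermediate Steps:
W(x) = -45 (W(x) = ((0 + 3)*(-5))*3 = (3*(-5))*3 = -15*3 = -45)
√(W(63) + 36629) = √(-45 + 36629) = √36584 = 2*√9146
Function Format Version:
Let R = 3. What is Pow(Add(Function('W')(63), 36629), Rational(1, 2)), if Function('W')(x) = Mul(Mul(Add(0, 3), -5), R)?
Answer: Mul(2, Pow(9146, Rational(1, 2))) ≈ 191.27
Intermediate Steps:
Function('W')(x) = -45 (Function('W')(x) = Mul(Mul(Add(0, 3), -5), 3) = Mul(Mul(3, -5), 3) = Mul(-15, 3) = -45)
Pow(Add(Function('W')(63), 36629), Rational(1, 2)) = Pow(Add(-45, 36629), Rational(1, 2)) = Pow(36584, Rational(1, 2)) = Mul(2, Pow(9146, Rational(1, 2)))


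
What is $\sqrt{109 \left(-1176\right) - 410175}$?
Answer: $i \sqrt{538359} \approx 733.73 i$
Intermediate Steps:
$\sqrt{109 \left(-1176\right) - 410175} = \sqrt{-128184 - 410175} = \sqrt{-538359} = i \sqrt{538359}$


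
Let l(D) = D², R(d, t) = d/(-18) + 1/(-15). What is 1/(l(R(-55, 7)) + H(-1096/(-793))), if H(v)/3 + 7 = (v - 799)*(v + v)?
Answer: -5093676900/33752540994011 ≈ -0.00015091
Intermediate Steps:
R(d, t) = -1/15 - d/18 (R(d, t) = d*(-1/18) + 1*(-1/15) = -d/18 - 1/15 = -1/15 - d/18)
H(v) = -21 + 6*v*(-799 + v) (H(v) = -21 + 3*((v - 799)*(v + v)) = -21 + 3*((-799 + v)*(2*v)) = -21 + 3*(2*v*(-799 + v)) = -21 + 6*v*(-799 + v))
1/(l(R(-55, 7)) + H(-1096/(-793))) = 1/((-1/15 - 1/18*(-55))² + (-21 - (-5254224)/(-793) + 6*(-1096/(-793))²)) = 1/((-1/15 + 55/18)² + (-21 - (-5254224)*(-1)/793 + 6*(-1096*(-1/793))²)) = 1/((269/90)² + (-21 - 4794*1096/793 + 6*(1096/793)²)) = 1/(72361/8100 + (-21 - 5254224/793 + 6*(1201216/628849))) = 1/(72361/8100 + (-21 - 5254224/793 + 7207296/628849)) = 1/(72361/8100 - 4172598165/628849) = 1/(-33752540994011/5093676900) = -5093676900/33752540994011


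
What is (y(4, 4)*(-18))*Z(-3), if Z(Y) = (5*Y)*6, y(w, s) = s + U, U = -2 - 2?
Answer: 0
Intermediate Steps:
U = -4
y(w, s) = -4 + s (y(w, s) = s - 4 = -4 + s)
Z(Y) = 30*Y
(y(4, 4)*(-18))*Z(-3) = ((-4 + 4)*(-18))*(30*(-3)) = (0*(-18))*(-90) = 0*(-90) = 0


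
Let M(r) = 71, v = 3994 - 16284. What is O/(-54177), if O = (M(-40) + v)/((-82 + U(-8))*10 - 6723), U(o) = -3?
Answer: -4073/136760807 ≈ -2.9782e-5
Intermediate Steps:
v = -12290
O = 12219/7573 (O = (71 - 12290)/((-82 - 3)*10 - 6723) = -12219/(-85*10 - 6723) = -12219/(-850 - 6723) = -12219/(-7573) = -12219*(-1/7573) = 12219/7573 ≈ 1.6135)
O/(-54177) = (12219/7573)/(-54177) = (12219/7573)*(-1/54177) = -4073/136760807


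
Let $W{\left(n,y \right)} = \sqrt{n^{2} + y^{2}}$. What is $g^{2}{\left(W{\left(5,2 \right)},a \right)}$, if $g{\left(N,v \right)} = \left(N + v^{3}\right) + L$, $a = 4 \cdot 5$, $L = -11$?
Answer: $\left(7989 + \sqrt{29}\right)^{2} \approx 6.391 \cdot 10^{7}$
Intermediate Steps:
$a = 20$
$g{\left(N,v \right)} = -11 + N + v^{3}$ ($g{\left(N,v \right)} = \left(N + v^{3}\right) - 11 = -11 + N + v^{3}$)
$g^{2}{\left(W{\left(5,2 \right)},a \right)} = \left(-11 + \sqrt{5^{2} + 2^{2}} + 20^{3}\right)^{2} = \left(-11 + \sqrt{25 + 4} + 8000\right)^{2} = \left(-11 + \sqrt{29} + 8000\right)^{2} = \left(7989 + \sqrt{29}\right)^{2}$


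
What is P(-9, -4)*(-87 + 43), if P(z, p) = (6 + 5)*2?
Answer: -968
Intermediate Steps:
P(z, p) = 22 (P(z, p) = 11*2 = 22)
P(-9, -4)*(-87 + 43) = 22*(-87 + 43) = 22*(-44) = -968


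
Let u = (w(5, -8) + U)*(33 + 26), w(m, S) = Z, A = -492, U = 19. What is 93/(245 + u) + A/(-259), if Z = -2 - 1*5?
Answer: 492963/246827 ≈ 1.9972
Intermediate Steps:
Z = -7 (Z = -2 - 5 = -7)
w(m, S) = -7
u = 708 (u = (-7 + 19)*(33 + 26) = 12*59 = 708)
93/(245 + u) + A/(-259) = 93/(245 + 708) - 492/(-259) = 93/953 - 492*(-1/259) = 93*(1/953) + 492/259 = 93/953 + 492/259 = 492963/246827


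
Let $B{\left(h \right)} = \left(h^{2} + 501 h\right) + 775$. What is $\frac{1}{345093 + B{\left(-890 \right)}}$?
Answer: $\frac{1}{692078} \approx 1.4449 \cdot 10^{-6}$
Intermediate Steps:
$B{\left(h \right)} = 775 + h^{2} + 501 h$
$\frac{1}{345093 + B{\left(-890 \right)}} = \frac{1}{345093 + \left(775 + \left(-890\right)^{2} + 501 \left(-890\right)\right)} = \frac{1}{345093 + \left(775 + 792100 - 445890\right)} = \frac{1}{345093 + 346985} = \frac{1}{692078}$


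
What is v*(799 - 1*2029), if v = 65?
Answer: -79950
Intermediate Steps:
v*(799 - 1*2029) = 65*(799 - 1*2029) = 65*(799 - 2029) = 65*(-1230) = -79950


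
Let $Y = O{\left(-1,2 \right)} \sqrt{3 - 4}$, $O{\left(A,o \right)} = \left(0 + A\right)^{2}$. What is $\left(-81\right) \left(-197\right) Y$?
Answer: $15957 i \approx 15957.0 i$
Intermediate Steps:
$O{\left(A,o \right)} = A^{2}$
$Y = i$ ($Y = \left(-1\right)^{2} \sqrt{3 - 4} = 1 \sqrt{-1} = 1 i = i \approx 1.0 i$)
$\left(-81\right) \left(-197\right) Y = \left(-81\right) \left(-197\right) i = 15957 i$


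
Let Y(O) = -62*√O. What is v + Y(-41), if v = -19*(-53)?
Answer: 1007 - 62*I*√41 ≈ 1007.0 - 396.99*I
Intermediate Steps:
v = 1007
v + Y(-41) = 1007 - 62*I*√41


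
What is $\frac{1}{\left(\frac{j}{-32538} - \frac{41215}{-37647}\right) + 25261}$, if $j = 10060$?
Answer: $\frac{204159681}{5157438089216} \approx 3.9585 \cdot 10^{-5}$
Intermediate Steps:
$\frac{1}{\left(\frac{j}{-32538} - \frac{41215}{-37647}\right) + 25261} = \frac{1}{\left(\frac{10060}{-32538} - \frac{41215}{-37647}\right) + 25261} = \frac{1}{\left(10060 \left(- \frac{1}{32538}\right) - - \frac{41215}{37647}\right) + 25261} = \frac{1}{\left(- \frac{5030}{16269} + \frac{41215}{37647}\right) + 25261} = \frac{1}{\frac{160387475}{204159681} + 25261} = \frac{1}{\frac{5157438089216}{204159681}} = \frac{204159681}{5157438089216}$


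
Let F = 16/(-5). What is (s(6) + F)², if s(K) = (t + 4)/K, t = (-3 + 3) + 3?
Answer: 3721/900 ≈ 4.1344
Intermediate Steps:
F = -16/5 (F = 16*(-⅕) = -16/5 ≈ -3.2000)
t = 3 (t = 0 + 3 = 3)
s(K) = 7/K (s(K) = (3 + 4)/K = 7/K)
(s(6) + F)² = (7/6 - 16/5)² = (-61/30)² = 3721/900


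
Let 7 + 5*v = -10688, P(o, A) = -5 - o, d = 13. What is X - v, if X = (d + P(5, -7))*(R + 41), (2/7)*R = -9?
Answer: 4335/2 ≈ 2167.5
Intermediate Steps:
R = -63/2 (R = (7/2)*(-9) = -63/2 ≈ -31.500)
v = -2139 (v = -7/5 + (⅕)*(-10688) = -7/5 - 10688/5 = -2139)
X = 57/2 (X = (13 + (-5 - 1*5))*(-63/2 + 41) = (13 + (-5 - 5))*(19/2) = (13 - 10)*(19/2) = 3*(19/2) = 57/2 ≈ 28.500)
X - v = 57/2 - 1*(-2139) = 57/2 + 2139 = 4335/2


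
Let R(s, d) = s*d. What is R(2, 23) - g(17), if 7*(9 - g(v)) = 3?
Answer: 262/7 ≈ 37.429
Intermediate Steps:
g(v) = 60/7 (g(v) = 9 - ⅐*3 = 9 - 3/7 = 60/7)
R(s, d) = d*s
R(2, 23) - g(17) = 23*2 - 1*60/7 = 46 - 60/7 = 262/7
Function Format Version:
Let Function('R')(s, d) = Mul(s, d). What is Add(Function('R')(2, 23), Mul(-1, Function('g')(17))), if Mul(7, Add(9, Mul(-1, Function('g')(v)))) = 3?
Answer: Rational(262, 7) ≈ 37.429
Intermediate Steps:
Function('g')(v) = Rational(60, 7) (Function('g')(v) = Add(9, Mul(Rational(-1, 7), 3)) = Add(9, Rational(-3, 7)) = Rational(60, 7))
Function('R')(s, d) = Mul(d, s)
Add(Function('R')(2, 23), Mul(-1, Function('g')(17))) = Add(Mul(23, 2), Mul(-1, Rational(60, 7))) = Add(46, Rational(-60, 7)) = Rational(262, 7)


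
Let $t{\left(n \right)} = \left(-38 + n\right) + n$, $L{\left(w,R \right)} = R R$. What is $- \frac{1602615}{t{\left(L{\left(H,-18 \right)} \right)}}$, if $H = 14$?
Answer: $- \frac{320523}{122} \approx -2627.2$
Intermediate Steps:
$L{\left(w,R \right)} = R^{2}$
$t{\left(n \right)} = -38 + 2 n$
$- \frac{1602615}{t{\left(L{\left(H,-18 \right)} \right)}} = - \frac{1602615}{-38 + 2 \left(-18\right)^{2}} = - \frac{1602615}{-38 + 2 \cdot 324} = - \frac{1602615}{-38 + 648} = - \frac{1602615}{610} = \left(-1602615\right) \frac{1}{610} = - \frac{320523}{122}$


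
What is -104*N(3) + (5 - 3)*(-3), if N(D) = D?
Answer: -318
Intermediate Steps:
-104*N(3) + (5 - 3)*(-3) = -104*3 + (5 - 3)*(-3) = -312 + 2*(-3) = -312 - 6 = -318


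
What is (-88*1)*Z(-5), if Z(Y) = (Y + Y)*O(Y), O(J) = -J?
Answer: 4400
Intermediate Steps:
Z(Y) = -2*Y**2 (Z(Y) = (Y + Y)*(-Y) = (2*Y)*(-Y) = -2*Y**2)
(-88*1)*Z(-5) = (-88*1)*(-2*(-5)**2) = -(-176)*25 = -88*(-50) = 4400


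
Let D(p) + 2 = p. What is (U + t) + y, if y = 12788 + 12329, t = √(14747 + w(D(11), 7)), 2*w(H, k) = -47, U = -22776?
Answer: 2341 + √58894/2 ≈ 2462.3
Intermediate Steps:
D(p) = -2 + p
w(H, k) = -47/2 (w(H, k) = (½)*(-47) = -47/2)
t = √58894/2 (t = √(14747 - 47/2) = √(29447/2) = √58894/2 ≈ 121.34)
y = 25117
(U + t) + y = (-22776 + √58894/2) + 25117 = 2341 + √58894/2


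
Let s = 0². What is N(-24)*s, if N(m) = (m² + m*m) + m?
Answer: 0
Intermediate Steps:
N(m) = m + 2*m² (N(m) = (m² + m²) + m = 2*m² + m = m + 2*m²)
s = 0
N(-24)*s = -24*(1 + 2*(-24))*0 = -24*(1 - 48)*0 = -24*(-47)*0 = 1128*0 = 0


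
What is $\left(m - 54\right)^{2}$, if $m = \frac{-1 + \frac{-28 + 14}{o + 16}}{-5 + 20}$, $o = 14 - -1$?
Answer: $\frac{2812329}{961} \approx 2926.5$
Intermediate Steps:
$o = 15$ ($o = 14 + 1 = 15$)
$m = - \frac{3}{31}$ ($m = \frac{-1 + \frac{-28 + 14}{15 + 16}}{-5 + 20} = \frac{-1 - \frac{14}{31}}{15} = \left(-1 - \frac{14}{31}\right) \frac{1}{15} = \left(- \frac{45}{31}\right) \frac{1}{15} = - \frac{3}{31} \approx -0.096774$)
$\left(m - 54\right)^{2} = \left(- \frac{3}{31} - 54\right)^{2} = \left(- \frac{1677}{31}\right)^{2} = \frac{2812329}{961}$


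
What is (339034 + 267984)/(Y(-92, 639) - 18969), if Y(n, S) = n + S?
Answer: -303509/9211 ≈ -32.951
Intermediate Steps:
Y(n, S) = S + n
(339034 + 267984)/(Y(-92, 639) - 18969) = (339034 + 267984)/((639 - 92) - 18969) = 607018/(547 - 18969) = 607018/(-18422) = 607018*(-1/18422) = -303509/9211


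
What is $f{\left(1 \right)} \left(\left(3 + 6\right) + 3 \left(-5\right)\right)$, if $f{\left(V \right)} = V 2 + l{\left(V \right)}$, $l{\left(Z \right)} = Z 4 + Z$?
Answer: $-42$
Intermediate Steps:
$l{\left(Z \right)} = 5 Z$ ($l{\left(Z \right)} = 4 Z + Z = 5 Z$)
$f{\left(V \right)} = 7 V$ ($f{\left(V \right)} = V 2 + 5 V = 2 V + 5 V = 7 V$)
$f{\left(1 \right)} \left(\left(3 + 6\right) + 3 \left(-5\right)\right) = 7 \cdot 1 \left(\left(3 + 6\right) + 3 \left(-5\right)\right) = 7 \left(9 - 15\right) = 7 \left(-6\right) = -42$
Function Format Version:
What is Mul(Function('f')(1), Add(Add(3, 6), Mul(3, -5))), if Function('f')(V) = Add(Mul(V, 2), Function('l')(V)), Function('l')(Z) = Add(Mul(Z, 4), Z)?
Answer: -42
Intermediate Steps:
Function('l')(Z) = Mul(5, Z) (Function('l')(Z) = Add(Mul(4, Z), Z) = Mul(5, Z))
Function('f')(V) = Mul(7, V) (Function('f')(V) = Add(Mul(V, 2), Mul(5, V)) = Add(Mul(2, V), Mul(5, V)) = Mul(7, V))
Mul(Function('f')(1), Add(Add(3, 6), Mul(3, -5))) = Mul(Mul(7, 1), Add(Add(3, 6), Mul(3, -5))) = Mul(7, Add(9, -15)) = Mul(7, -6) = -42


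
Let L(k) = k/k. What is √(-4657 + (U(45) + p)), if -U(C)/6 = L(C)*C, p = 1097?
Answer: I*√3830 ≈ 61.887*I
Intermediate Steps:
L(k) = 1
U(C) = -6*C
√(-4657 + (U(45) + p)) = √(-4657 + (-6*45 + 1097)) = √(-4657 + (-270 + 1097)) = √(-4657 + 827) = √(-3830) = I*√3830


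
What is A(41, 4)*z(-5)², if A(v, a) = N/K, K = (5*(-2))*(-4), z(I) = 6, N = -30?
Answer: -27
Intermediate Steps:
K = 40 (K = -10*(-4) = 40)
A(v, a) = -¾ (A(v, a) = -30/40 = -30*1/40 = -¾)
A(41, 4)*z(-5)² = -¾*6² = -¾*36 = -27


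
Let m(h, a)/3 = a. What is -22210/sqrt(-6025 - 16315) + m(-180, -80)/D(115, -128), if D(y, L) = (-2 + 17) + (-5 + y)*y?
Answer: -48/2533 + 2221*I*sqrt(5585)/1117 ≈ -0.01895 + 148.6*I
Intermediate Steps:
m(h, a) = 3*a
D(y, L) = 15 + y*(-5 + y)
-22210/sqrt(-6025 - 16315) + m(-180, -80)/D(115, -128) = -22210/sqrt(-6025 - 16315) + (3*(-80))/(15 + 115**2 - 5*115) = -22210*(-I*sqrt(5585)/11170) - 240/(15 + 13225 - 575) = -22210*(-I*sqrt(5585)/11170) - 240/12665 = -(-2221)*I*sqrt(5585)/1117 - 240*1/12665 = 2221*I*sqrt(5585)/1117 - 48/2533 = -48/2533 + 2221*I*sqrt(5585)/1117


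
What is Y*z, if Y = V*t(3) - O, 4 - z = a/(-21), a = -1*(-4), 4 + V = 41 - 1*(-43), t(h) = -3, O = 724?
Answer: -84832/21 ≈ -4039.6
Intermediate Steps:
V = 80 (V = -4 + (41 - 1*(-43)) = -4 + (41 + 43) = -4 + 84 = 80)
a = 4
z = 88/21 (z = 4 - 4/(-21) = 4 - 4*(-1)/21 = 4 - 1*(-4/21) = 4 + 4/21 = 88/21 ≈ 4.1905)
Y = -964 (Y = 80*(-3) - 1*724 = -240 - 724 = -964)
Y*z = -964*88/21 = -84832/21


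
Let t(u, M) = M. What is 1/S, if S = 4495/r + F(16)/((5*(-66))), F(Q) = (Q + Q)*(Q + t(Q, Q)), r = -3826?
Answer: -631290/2700587 ≈ -0.23376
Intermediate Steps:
F(Q) = 4*Q**2 (F(Q) = (Q + Q)*(Q + Q) = (2*Q)*(2*Q) = 4*Q**2)
S = -2700587/631290 (S = 4495/(-3826) + (4*16**2)/((5*(-66))) = 4495*(-1/3826) + (4*256)/(-330) = -4495/3826 + 1024*(-1/330) = -4495/3826 - 512/165 = -2700587/631290 ≈ -4.2779)
1/S = 1/(-2700587/631290) = -631290/2700587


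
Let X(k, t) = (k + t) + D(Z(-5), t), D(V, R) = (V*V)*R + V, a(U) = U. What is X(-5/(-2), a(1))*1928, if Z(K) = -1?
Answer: 6748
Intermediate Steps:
D(V, R) = V + R*V**2 (D(V, R) = V**2*R + V = R*V**2 + V = V + R*V**2)
X(k, t) = -1 + k + 2*t (X(k, t) = (k + t) - (1 + t*(-1)) = (k + t) - (1 - t) = (k + t) + (-1 + t) = -1 + k + 2*t)
X(-5/(-2), a(1))*1928 = (-1 - 5/(-2) + 2*1)*1928 = (-1 - 5*(-1/2) + 2)*1928 = (-1 + 5/2 + 2)*1928 = (7/2)*1928 = 6748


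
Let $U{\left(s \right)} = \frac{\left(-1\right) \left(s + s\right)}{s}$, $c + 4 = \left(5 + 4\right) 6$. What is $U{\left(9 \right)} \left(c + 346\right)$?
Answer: $-792$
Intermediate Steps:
$c = 50$ ($c = -4 + \left(5 + 4\right) 6 = -4 + 9 \cdot 6 = -4 + 54 = 50$)
$U{\left(s \right)} = -2$ ($U{\left(s \right)} = \frac{\left(-1\right) 2 s}{s} = \frac{\left(-2\right) s}{s} = -2$)
$U{\left(9 \right)} \left(c + 346\right) = - 2 \left(50 + 346\right) = \left(-2\right) 396 = -792$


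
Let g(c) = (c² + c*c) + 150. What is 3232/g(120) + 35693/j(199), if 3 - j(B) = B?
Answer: -73762777/405300 ≈ -182.00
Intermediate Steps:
g(c) = 150 + 2*c² (g(c) = (c² + c²) + 150 = 2*c² + 150 = 150 + 2*c²)
j(B) = 3 - B
3232/g(120) + 35693/j(199) = 3232/(150 + 2*120²) + 35693/(3 - 1*199) = 3232/(150 + 2*14400) + 35693/(3 - 199) = 3232/(150 + 28800) + 35693/(-196) = 3232/28950 + 35693*(-1/196) = 3232*(1/28950) - 5099/28 = 1616/14475 - 5099/28 = -73762777/405300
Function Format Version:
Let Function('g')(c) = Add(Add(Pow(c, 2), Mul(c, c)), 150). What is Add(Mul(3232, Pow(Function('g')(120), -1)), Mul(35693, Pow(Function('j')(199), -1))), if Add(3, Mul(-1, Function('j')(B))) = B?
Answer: Rational(-73762777, 405300) ≈ -182.00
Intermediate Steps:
Function('g')(c) = Add(150, Mul(2, Pow(c, 2))) (Function('g')(c) = Add(Add(Pow(c, 2), Pow(c, 2)), 150) = Add(Mul(2, Pow(c, 2)), 150) = Add(150, Mul(2, Pow(c, 2))))
Function('j')(B) = Add(3, Mul(-1, B))
Add(Mul(3232, Pow(Function('g')(120), -1)), Mul(35693, Pow(Function('j')(199), -1))) = Add(Mul(3232, Pow(Add(150, Mul(2, Pow(120, 2))), -1)), Mul(35693, Pow(Add(3, Mul(-1, 199)), -1))) = Add(Mul(3232, Pow(Add(150, Mul(2, 14400)), -1)), Mul(35693, Pow(Add(3, -199), -1))) = Add(Mul(3232, Pow(Add(150, 28800), -1)), Mul(35693, Pow(-196, -1))) = Add(Mul(3232, Pow(28950, -1)), Mul(35693, Rational(-1, 196))) = Add(Mul(3232, Rational(1, 28950)), Rational(-5099, 28)) = Add(Rational(1616, 14475), Rational(-5099, 28)) = Rational(-73762777, 405300)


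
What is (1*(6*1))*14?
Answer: 84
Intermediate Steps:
(1*(6*1))*14 = (1*6)*14 = 6*14 = 84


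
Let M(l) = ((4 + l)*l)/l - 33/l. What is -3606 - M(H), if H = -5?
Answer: -18058/5 ≈ -3611.6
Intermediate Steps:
M(l) = 4 + l - 33/l (M(l) = (l*(4 + l))/l - 33/l = (4 + l) - 33/l = 4 + l - 33/l)
-3606 - M(H) = -3606 - (4 - 5 - 33/(-5)) = -3606 - (4 - 5 - 33*(-1/5)) = -3606 - (4 - 5 + 33/5) = -3606 - 1*28/5 = -3606 - 28/5 = -18058/5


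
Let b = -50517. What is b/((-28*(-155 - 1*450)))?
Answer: -50517/16940 ≈ -2.9821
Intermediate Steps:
b/((-28*(-155 - 1*450))) = -50517*(-1/(28*(-155 - 1*450))) = -50517*(-1/(28*(-155 - 450))) = -50517/((-28*(-605))) = -50517/16940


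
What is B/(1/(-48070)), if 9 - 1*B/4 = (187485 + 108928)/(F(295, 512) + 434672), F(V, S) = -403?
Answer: -63137899840/39479 ≈ -1.5993e+6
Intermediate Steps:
B = 14448032/434269 (B = 36 - 4*(187485 + 108928)/(-403 + 434672) = 36 - 1185652/434269 = 14448032/434269 ≈ 33.270)
B/(1/(-48070)) = 14448032/(434269*(1/(-48070))) = 14448032/(434269*(-1/48070)) = (14448032/434269)*(-48070) = -63137899840/39479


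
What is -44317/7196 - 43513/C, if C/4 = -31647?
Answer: -47293579/8133279 ≈ -5.8148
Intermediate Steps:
C = -126588 (C = 4*(-31647) = -126588)
-44317/7196 - 43513/C = -44317/7196 - 43513/(-126588) = -44317*1/7196 - 43513*(-1/126588) = -6331/1028 + 43513/126588 = -47293579/8133279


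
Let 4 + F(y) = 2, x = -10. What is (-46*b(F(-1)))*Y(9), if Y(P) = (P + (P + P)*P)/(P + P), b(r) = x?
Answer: 4370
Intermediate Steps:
F(y) = -2 (F(y) = -4 + 2 = -2)
b(r) = -10
Y(P) = (P + 2*P²)/(2*P) (Y(P) = (P + (2*P)*P)/((2*P)) = (P + 2*P²)*(1/(2*P)) = (P + 2*P²)/(2*P))
(-46*b(F(-1)))*Y(9) = (-46*(-10))*(½ + 9) = 460*(19/2) = 4370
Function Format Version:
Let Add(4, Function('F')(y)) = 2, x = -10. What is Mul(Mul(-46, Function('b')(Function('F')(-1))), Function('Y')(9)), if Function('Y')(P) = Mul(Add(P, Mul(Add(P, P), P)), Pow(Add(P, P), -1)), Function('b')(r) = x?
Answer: 4370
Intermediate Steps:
Function('F')(y) = -2 (Function('F')(y) = Add(-4, 2) = -2)
Function('b')(r) = -10
Function('Y')(P) = Mul(Rational(1, 2), Pow(P, -1), Add(P, Mul(2, Pow(P, 2)))) (Function('Y')(P) = Mul(Add(P, Mul(Mul(2, P), P)), Pow(Mul(2, P), -1)) = Mul(Add(P, Mul(2, Pow(P, 2))), Mul(Rational(1, 2), Pow(P, -1))) = Mul(Rational(1, 2), Pow(P, -1), Add(P, Mul(2, Pow(P, 2)))))
Mul(Mul(-46, Function('b')(Function('F')(-1))), Function('Y')(9)) = Mul(Mul(-46, -10), Add(Rational(1, 2), 9)) = Mul(460, Rational(19, 2)) = 4370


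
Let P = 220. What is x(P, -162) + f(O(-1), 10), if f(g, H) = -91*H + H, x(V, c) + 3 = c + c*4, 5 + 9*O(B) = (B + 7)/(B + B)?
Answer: -1713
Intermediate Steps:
O(B) = -5/9 + (7 + B)/(18*B) (O(B) = -5/9 + ((B + 7)/(B + B))/9 = -5/9 + ((7 + B)/((2*B)))/9 = -5/9 + ((7 + B)*(1/(2*B)))/9 = -5/9 + ((7 + B)/(2*B))/9 = -5/9 + (7 + B)/(18*B))
x(V, c) = -3 + 5*c (x(V, c) = -3 + (c + c*4) = -3 + (c + 4*c) = -3 + 5*c)
f(g, H) = -90*H
x(P, -162) + f(O(-1), 10) = (-3 + 5*(-162)) - 90*10 = (-3 - 810) - 900 = -813 - 900 = -1713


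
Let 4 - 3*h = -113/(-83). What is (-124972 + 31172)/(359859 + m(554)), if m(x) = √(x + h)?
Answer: -700411564650/2687093861017 + 23450*√3822565/2687093861017 ≈ -0.26064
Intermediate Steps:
h = 73/83 (h = 4/3 - (-113)/(3*(-83)) = 4/3 - (-113)*(-1)/(3*83) = 4/3 - ⅓*113/83 = 4/3 - 113/249 = 73/83 ≈ 0.87952)
m(x) = √(73/83 + x) (m(x) = √(x + 73/83) = √(73/83 + x))
(-124972 + 31172)/(359859 + m(554)) = (-124972 + 31172)/(359859 + √(6059 + 6889*554)/83) = -93800/(359859 + √(6059 + 3816506)/83) = -93800/(359859 + √3822565/83)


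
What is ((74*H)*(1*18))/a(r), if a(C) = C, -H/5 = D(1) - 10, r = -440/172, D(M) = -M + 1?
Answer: -286380/11 ≈ -26035.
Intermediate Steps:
D(M) = 1 - M
r = -110/43 (r = -440*1/172 = -110/43 ≈ -2.5581)
H = 50 (H = -5*((1 - 1*1) - 10) = -5*((1 - 1) - 10) = -5*(0 - 10) = -5*(-10) = 50)
((74*H)*(1*18))/a(r) = ((74*50)*(1*18))/(-110/43) = (3700*18)*(-43/110) = 66600*(-43/110) = -286380/11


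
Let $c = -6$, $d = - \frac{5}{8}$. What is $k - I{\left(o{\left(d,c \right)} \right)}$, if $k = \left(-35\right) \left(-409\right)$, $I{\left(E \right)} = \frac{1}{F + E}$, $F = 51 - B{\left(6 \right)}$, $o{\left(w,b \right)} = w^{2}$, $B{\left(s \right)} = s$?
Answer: $\frac{41585011}{2905} \approx 14315.0$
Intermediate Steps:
$d = - \frac{5}{8}$ ($d = \left(-5\right) \frac{1}{8} = - \frac{5}{8} \approx -0.625$)
$F = 45$ ($F = 51 - 6 = 45$)
$I{\left(E \right)} = \frac{1}{45 + E}$
$k = 14315$
$k - I{\left(o{\left(d,c \right)} \right)} = 14315 - \frac{1}{45 + \left(- \frac{5}{8}\right)^{2}} = 14315 - \frac{1}{45 + \frac{25}{64}} = 14315 - \frac{1}{\frac{2905}{64}} = 14315 - \frac{64}{2905} = \frac{41585011}{2905}$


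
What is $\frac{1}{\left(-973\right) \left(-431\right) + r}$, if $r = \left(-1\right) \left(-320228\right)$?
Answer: $\frac{1}{739591} \approx 1.3521 \cdot 10^{-6}$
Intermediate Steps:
$r = 320228$
$\frac{1}{\left(-973\right) \left(-431\right) + r} = \frac{1}{\left(-973\right) \left(-431\right) + 320228} = \frac{1}{419363 + 320228} = \frac{1}{739591}$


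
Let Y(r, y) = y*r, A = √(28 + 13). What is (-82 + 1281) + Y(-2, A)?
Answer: 1199 - 2*√41 ≈ 1186.2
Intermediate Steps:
A = √41 ≈ 6.4031
Y(r, y) = r*y
(-82 + 1281) + Y(-2, A) = (-82 + 1281) - 2*√41 = 1199 - 2*√41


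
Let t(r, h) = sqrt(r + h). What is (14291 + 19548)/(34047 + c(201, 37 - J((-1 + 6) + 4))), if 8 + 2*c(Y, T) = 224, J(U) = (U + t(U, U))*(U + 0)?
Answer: 33839/34155 ≈ 0.99075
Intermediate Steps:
t(r, h) = sqrt(h + r)
J(U) = U*(U + sqrt(2)*sqrt(U)) (J(U) = (U + sqrt(U + U))*(U + 0) = (U + sqrt(2*U))*U = (U + sqrt(2)*sqrt(U))*U = U*(U + sqrt(2)*sqrt(U)))
c(Y, T) = 108 (c(Y, T) = -4 + (1/2)*224 = -4 + 112 = 108)
(14291 + 19548)/(34047 + c(201, 37 - J((-1 + 6) + 4))) = (14291 + 19548)/(34047 + 108) = 33839/34155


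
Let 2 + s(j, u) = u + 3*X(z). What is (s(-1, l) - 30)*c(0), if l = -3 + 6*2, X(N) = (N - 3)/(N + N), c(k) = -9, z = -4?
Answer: 1467/8 ≈ 183.38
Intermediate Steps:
X(N) = (-3 + N)/(2*N) (X(N) = (-3 + N)/((2*N)) = (-3 + N)*(1/(2*N)) = (-3 + N)/(2*N))
l = 9 (l = -3 + 12 = 9)
s(j, u) = 5/8 + u (s(j, u) = -2 + (u + 3*((½)*(-3 - 4)/(-4))) = -2 + (u + 3*((½)*(-¼)*(-7))) = -2 + (u + 3*(7/8)) = -2 + (u + 21/8) = -2 + (21/8 + u) = 5/8 + u)
(s(-1, l) - 30)*c(0) = ((5/8 + 9) - 30)*(-9) = (77/8 - 30)*(-9) = -163/8*(-9) = 1467/8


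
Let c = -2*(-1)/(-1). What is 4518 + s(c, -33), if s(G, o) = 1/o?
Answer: 149093/33 ≈ 4518.0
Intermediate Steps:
c = -2 (c = 2*(-1) = -2)
4518 + s(c, -33) = 4518 + 1/(-33) = 4518 - 1/33 = 149093/33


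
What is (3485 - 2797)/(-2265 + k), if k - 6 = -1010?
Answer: -688/3269 ≈ -0.21046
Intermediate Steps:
k = -1004 (k = 6 - 1010 = -1004)
(3485 - 2797)/(-2265 + k) = (3485 - 2797)/(-2265 - 1004) = 688/(-3269) = 688*(-1/3269) = -688/3269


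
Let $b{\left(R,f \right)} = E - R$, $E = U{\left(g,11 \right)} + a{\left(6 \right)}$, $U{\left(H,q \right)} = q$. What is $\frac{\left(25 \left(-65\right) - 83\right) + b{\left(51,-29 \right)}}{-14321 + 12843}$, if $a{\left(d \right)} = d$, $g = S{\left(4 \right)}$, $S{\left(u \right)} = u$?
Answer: $\frac{871}{739} \approx 1.1786$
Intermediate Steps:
$g = 4$
$E = 17$ ($E = 11 + 6 = 17$)
$b{\left(R,f \right)} = 17 - R$
$\frac{\left(25 \left(-65\right) - 83\right) + b{\left(51,-29 \right)}}{-14321 + 12843} = \frac{\left(25 \left(-65\right) - 83\right) + \left(17 - 51\right)}{-14321 + 12843} = \frac{\left(-1625 - 83\right) + \left(17 - 51\right)}{-1478} = \left(-1708 - 34\right) \left(- \frac{1}{1478}\right) = \left(-1742\right) \left(- \frac{1}{1478}\right) = \frac{871}{739}$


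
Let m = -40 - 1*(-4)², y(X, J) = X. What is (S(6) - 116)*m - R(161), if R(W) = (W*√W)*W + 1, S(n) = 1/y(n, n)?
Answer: 19457/3 - 25921*√161 ≈ -3.2242e+5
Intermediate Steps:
S(n) = 1/n
R(W) = 1 + W^(5/2) (R(W) = W^(3/2)*W + 1 = W^(5/2) + 1 = 1 + W^(5/2))
m = -56 (m = -40 - 1*16 = -40 - 16 = -56)
(S(6) - 116)*m - R(161) = (1/6 - 116)*(-56) - (1 + 161^(5/2)) = (⅙ - 116)*(-56) - (1 + 25921*√161) = -695/6*(-56) + (-1 - 25921*√161) = 19460/3 + (-1 - 25921*√161) = 19457/3 - 25921*√161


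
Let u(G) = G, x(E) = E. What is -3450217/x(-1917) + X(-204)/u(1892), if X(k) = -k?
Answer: 1632050408/906741 ≈ 1799.9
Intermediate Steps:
-3450217/x(-1917) + X(-204)/u(1892) = -3450217/(-1917) - 1*(-204)/1892 = -3450217*(-1/1917) + 204*(1/1892) = 3450217/1917 + 51/473 = 1632050408/906741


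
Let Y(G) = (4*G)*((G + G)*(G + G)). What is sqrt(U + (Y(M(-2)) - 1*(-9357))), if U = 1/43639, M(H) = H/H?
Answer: 2*sqrt(15440820137)/2567 ≈ 96.814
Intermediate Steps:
M(H) = 1
Y(G) = 16*G**3 (Y(G) = (4*G)*((2*G)*(2*G)) = (4*G)*(4*G**2) = 16*G**3)
U = 1/43639 ≈ 2.2915e-5
sqrt(U + (Y(M(-2)) - 1*(-9357))) = sqrt(1/43639 + (16*1**3 - 1*(-9357))) = sqrt(1/43639 + (16*1 + 9357)) = sqrt(1/43639 + (16 + 9357)) = sqrt(1/43639 + 9373) = sqrt(409028348/43639) = 2*sqrt(15440820137)/2567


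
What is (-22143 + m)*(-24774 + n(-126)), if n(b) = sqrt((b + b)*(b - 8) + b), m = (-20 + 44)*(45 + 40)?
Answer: 498031722 - 60309*sqrt(3738) ≈ 4.9434e+8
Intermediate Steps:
m = 2040 (m = 24*85 = 2040)
n(b) = sqrt(b + 2*b*(-8 + b)) (n(b) = sqrt((2*b)*(-8 + b) + b) = sqrt(2*b*(-8 + b) + b) = sqrt(b + 2*b*(-8 + b)))
(-22143 + m)*(-24774 + n(-126)) = (-22143 + 2040)*(-24774 + sqrt(-126*(-15 + 2*(-126)))) = -20103*(-24774 + sqrt(-126*(-15 - 252))) = -20103*(-24774 + sqrt(-126*(-267))) = -20103*(-24774 + sqrt(33642)) = -20103*(-24774 + 3*sqrt(3738)) = 498031722 - 60309*sqrt(3738)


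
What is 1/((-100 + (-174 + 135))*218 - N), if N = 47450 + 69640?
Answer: -1/147392 ≈ -6.7846e-6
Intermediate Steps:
N = 117090
1/((-100 + (-174 + 135))*218 - N) = 1/((-100 + (-174 + 135))*218 - 1*117090) = 1/((-100 - 39)*218 - 117090) = 1/(-139*218 - 117090) = 1/(-30302 - 117090) = 1/(-147392) = -1/147392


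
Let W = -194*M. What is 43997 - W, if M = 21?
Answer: 48071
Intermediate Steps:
W = -4074 (W = -194*21 = -4074)
43997 - W = 43997 - 1*(-4074) = 43997 + 4074 = 48071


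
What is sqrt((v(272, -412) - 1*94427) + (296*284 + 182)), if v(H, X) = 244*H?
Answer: 3*sqrt(6243) ≈ 237.04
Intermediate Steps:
sqrt((v(272, -412) - 1*94427) + (296*284 + 182)) = sqrt((244*272 - 1*94427) + (296*284 + 182)) = sqrt((66368 - 94427) + (84064 + 182)) = sqrt(-28059 + 84246) = sqrt(56187) = 3*sqrt(6243)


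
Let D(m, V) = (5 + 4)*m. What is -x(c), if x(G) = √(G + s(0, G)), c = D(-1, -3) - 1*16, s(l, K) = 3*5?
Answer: -I*√10 ≈ -3.1623*I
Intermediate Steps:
s(l, K) = 15
D(m, V) = 9*m
c = -25 (c = 9*(-1) - 1*16 = -9 - 16 = -25)
x(G) = √(15 + G) (x(G) = √(G + 15) = √(15 + G))
-x(c) = -√(15 - 25) = -√(-10) = -I*√10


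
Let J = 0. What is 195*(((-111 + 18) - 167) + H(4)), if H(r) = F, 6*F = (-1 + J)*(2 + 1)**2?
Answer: -101985/2 ≈ -50993.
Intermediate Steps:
F = -3/2 (F = ((-1 + 0)*(2 + 1)**2)/6 = (-1*3**2)/6 = (-1*9)/6 = (1/6)*(-9) = -3/2 ≈ -1.5000)
H(r) = -3/2
195*(((-111 + 18) - 167) + H(4)) = 195*(((-111 + 18) - 167) - 3/2) = 195*((-93 - 167) - 3/2) = 195*(-260 - 3/2) = 195*(-523/2) = -101985/2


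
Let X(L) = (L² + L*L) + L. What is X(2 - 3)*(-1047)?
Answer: -1047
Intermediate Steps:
X(L) = L + 2*L² (X(L) = (L² + L²) + L = 2*L² + L = L + 2*L²)
X(2 - 3)*(-1047) = ((2 - 3)*(1 + 2*(2 - 3)))*(-1047) = -(1 + 2*(-1))*(-1047) = -(1 - 2)*(-1047) = -1*(-1)*(-1047) = 1*(-1047) = -1047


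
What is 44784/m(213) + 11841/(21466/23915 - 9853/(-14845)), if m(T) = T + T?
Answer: 20173663980559/2623673721 ≈ 7689.1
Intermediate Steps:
m(T) = 2*T
44784/m(213) + 11841/(21466/23915 - 9853/(-14845)) = 44784/((2*213)) + 11841/(21466/23915 - 9853/(-14845)) = 44784/426 + 11841/(21466*(1/23915) - 9853*(-1/14845)) = 44784*(1/426) + 11841/(21466/23915 + 9853/14845) = 7464/71 + 11841/(110859453/71003635) = 7464/71 + 11841*(71003635/110859453) = 7464/71 + 280251347345/36953151 = 20173663980559/2623673721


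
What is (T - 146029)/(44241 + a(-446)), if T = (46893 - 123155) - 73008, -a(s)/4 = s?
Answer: -295299/46025 ≈ -6.4161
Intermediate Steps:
a(s) = -4*s
T = -149270 (T = -76262 - 73008 = -149270)
(T - 146029)/(44241 + a(-446)) = (-149270 - 146029)/(44241 - 4*(-446)) = -295299/(44241 + 1784) = -295299/46025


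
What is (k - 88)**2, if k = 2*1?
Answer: 7396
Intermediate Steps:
k = 2
(k - 88)**2 = (2 - 88)**2 = (-86)**2 = 7396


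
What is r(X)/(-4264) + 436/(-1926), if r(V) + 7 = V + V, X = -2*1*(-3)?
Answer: -934367/4106232 ≈ -0.22755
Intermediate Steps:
X = 6 (X = -2*(-3) = 6)
r(V) = -7 + 2*V (r(V) = -7 + (V + V) = -7 + 2*V)
r(X)/(-4264) + 436/(-1926) = (-7 + 2*6)/(-4264) + 436/(-1926) = (-7 + 12)*(-1/4264) + 436*(-1/1926) = 5*(-1/4264) - 218/963 = -5/4264 - 218/963 = -934367/4106232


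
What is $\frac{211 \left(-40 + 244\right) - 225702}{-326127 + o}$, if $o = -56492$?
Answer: $\frac{182658}{382619} \approx 0.47739$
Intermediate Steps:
$\frac{211 \left(-40 + 244\right) - 225702}{-326127 + o} = \frac{211 \left(-40 + 244\right) - 225702}{-326127 - 56492} = \frac{211 \cdot 204 - 225702}{-382619} = \left(43044 - 225702\right) \left(- \frac{1}{382619}\right) = \left(-182658\right) \left(- \frac{1}{382619}\right) = \frac{182658}{382619}$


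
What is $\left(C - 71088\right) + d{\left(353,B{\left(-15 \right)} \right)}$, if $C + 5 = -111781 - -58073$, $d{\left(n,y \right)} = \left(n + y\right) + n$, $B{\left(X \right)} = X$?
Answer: $-124110$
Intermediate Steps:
$d{\left(n,y \right)} = y + 2 n$
$C = -53713$ ($C = -5 - 53708 = -53713$)
$\left(C - 71088\right) + d{\left(353,B{\left(-15 \right)} \right)} = \left(-53713 - 71088\right) + \left(-15 + 2 \cdot 353\right) = -124801 + \left(-15 + 706\right) = -124801 + 691 = -124110$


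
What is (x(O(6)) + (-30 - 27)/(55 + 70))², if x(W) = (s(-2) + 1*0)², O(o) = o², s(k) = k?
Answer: 196249/15625 ≈ 12.560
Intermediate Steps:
x(W) = 4 (x(W) = (-2 + 1*0)² = (-2 + 0)² = (-2)² = 4)
(x(O(6)) + (-30 - 27)/(55 + 70))² = (4 + (-30 - 27)/(55 + 70))² = (4 - 57/125)² = (443/125)² = 196249/15625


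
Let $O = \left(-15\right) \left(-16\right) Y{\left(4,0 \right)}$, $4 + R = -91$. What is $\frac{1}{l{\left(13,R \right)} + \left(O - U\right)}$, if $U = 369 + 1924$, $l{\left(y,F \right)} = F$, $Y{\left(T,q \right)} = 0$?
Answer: $- \frac{1}{2388} \approx -0.00041876$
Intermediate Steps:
$R = -95$ ($R = -4 - 91 = -95$)
$U = 2293$
$O = 0$ ($O = \left(-15\right) \left(-16\right) 0 = 240 \cdot 0 = 0$)
$\frac{1}{l{\left(13,R \right)} + \left(O - U\right)} = \frac{1}{-95 + \left(0 - 2293\right)} = \frac{1}{-95 - 2293} = \frac{1}{-2388} = - \frac{1}{2388}$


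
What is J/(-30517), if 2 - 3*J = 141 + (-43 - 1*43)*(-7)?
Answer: 247/30517 ≈ 0.0080938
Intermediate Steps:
J = -247 (J = 2/3 - (141 + (-43 - 1*43)*(-7))/3 = 2/3 - (141 + (-43 - 43)*(-7))/3 = 2/3 - (141 - 86*(-7))/3 = 2/3 - (141 + 602)/3 = 2/3 - 1/3*743 = 2/3 - 743/3 = -247)
J/(-30517) = -247/(-30517) = -247*(-1/30517) = 247/30517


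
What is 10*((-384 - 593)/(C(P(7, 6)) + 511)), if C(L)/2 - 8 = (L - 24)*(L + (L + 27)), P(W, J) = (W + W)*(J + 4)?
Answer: -9770/71751 ≈ -0.13617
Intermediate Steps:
P(W, J) = 2*W*(4 + J) (P(W, J) = (2*W)*(4 + J) = 2*W*(4 + J))
C(L) = 16 + 2*(-24 + L)*(27 + 2*L) (C(L) = 16 + 2*((L - 24)*(L + (L + 27))) = 16 + 2*((-24 + L)*(L + (27 + L))) = 16 + 2*((-24 + L)*(27 + 2*L)) = 16 + 2*(-24 + L)*(27 + 2*L))
10*((-384 - 593)/(C(P(7, 6)) + 511)) = 10*((-384 - 593)/((-1280 - 84*7*(4 + 6) + 4*(2*7*(4 + 6))²) + 511)) = 10*(-977/((-1280 - 84*7*10 + 4*(2*7*10)²) + 511)) = 10*(-977/((-1280 - 42*140 + 4*140²) + 511)) = 10*(-977/((-1280 - 5880 + 4*19600) + 511)) = 10*(-977/((-1280 - 5880 + 78400) + 511)) = 10*(-977/(71240 + 511)) = 10*(-977/71751) = -9770/71751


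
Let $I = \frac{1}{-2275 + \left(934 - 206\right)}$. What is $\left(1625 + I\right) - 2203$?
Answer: $- \frac{894167}{1547} \approx -578.0$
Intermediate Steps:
$I = - \frac{1}{1547}$ ($I = \frac{1}{-2275 + 728} = \frac{1}{-1547} = - \frac{1}{1547} \approx -0.00064641$)
$\left(1625 + I\right) - 2203 = \left(1625 - \frac{1}{1547}\right) - 2203 = \frac{2513874}{1547} - 2203 = - \frac{894167}{1547}$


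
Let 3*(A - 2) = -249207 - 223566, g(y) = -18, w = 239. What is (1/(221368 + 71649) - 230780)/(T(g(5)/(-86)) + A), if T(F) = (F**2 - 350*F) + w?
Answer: 125033934565891/85290075350823 ≈ 1.4660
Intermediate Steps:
T(F) = 239 + F**2 - 350*F (T(F) = (F**2 - 350*F) + 239 = 239 + F**2 - 350*F)
A = -157589 (A = 2 + (-249207 - 223566)/3 = 2 + (1/3)*(-472773) = 2 - 157591 = -157589)
(1/(221368 + 71649) - 230780)/(T(g(5)/(-86)) + A) = (1/(221368 + 71649) - 230780)/((239 + (-18/(-86))**2 - (-6300)/(-86)) - 157589) = (1/293017 - 230780)/((239 + (-18*(-1/86))**2 - (-6300)*(-1)/86) - 157589) = (1/293017 - 230780)/((239 + (9/43)**2 - 350*9/43) - 157589) = -67622463259/(293017*((239 + 81/1849 - 3150/43) - 157589)) = -67622463259/(293017*(306542/1849 - 157589)) = -67622463259/(293017*(-291075519/1849)) = -67622463259/293017*(-1849/291075519) = 125033934565891/85290075350823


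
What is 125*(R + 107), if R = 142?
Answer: 31125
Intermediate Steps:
125*(R + 107) = 125*(142 + 107) = 125*249 = 31125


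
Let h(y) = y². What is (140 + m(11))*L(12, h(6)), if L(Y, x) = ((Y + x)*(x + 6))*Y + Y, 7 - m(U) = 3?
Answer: 3485376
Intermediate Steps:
m(U) = 4 (m(U) = 7 - 1*3 = 7 - 3 = 4)
L(Y, x) = Y + Y*(6 + x)*(Y + x) (L(Y, x) = ((Y + x)*(6 + x))*Y + Y = ((6 + x)*(Y + x))*Y + Y = Y*(6 + x)*(Y + x) + Y = Y + Y*(6 + x)*(Y + x))
(140 + m(11))*L(12, h(6)) = (140 + 4)*(12*(1 + (6²)² + 6*12 + 6*6² + 12*6²)) = 144*(12*(1 + 36² + 72 + 6*36 + 12*36)) = 144*(12*(1 + 1296 + 72 + 216 + 432)) = 144*(12*2017) = 144*24204 = 3485376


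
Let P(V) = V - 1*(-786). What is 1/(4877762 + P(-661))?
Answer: 1/4877887 ≈ 2.0501e-7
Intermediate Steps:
P(V) = 786 + V (P(V) = V + 786 = 786 + V)
1/(4877762 + P(-661)) = 1/(4877762 + (786 - 661)) = 1/(4877762 + 125) = 1/4877887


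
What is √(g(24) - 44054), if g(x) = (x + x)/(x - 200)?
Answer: I*√5330567/11 ≈ 209.89*I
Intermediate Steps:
g(x) = 2*x/(-200 + x) (g(x) = (2*x)/(-200 + x) = 2*x/(-200 + x))
√(g(24) - 44054) = √(2*24/(-200 + 24) - 44054) = √(2*24/(-176) - 44054) = √(2*24*(-1/176) - 44054) = √(-3/11 - 44054) = √(-484597/11) = I*√5330567/11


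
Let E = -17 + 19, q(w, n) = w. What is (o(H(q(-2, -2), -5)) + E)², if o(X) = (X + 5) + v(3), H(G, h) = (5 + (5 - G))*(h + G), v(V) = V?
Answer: 5476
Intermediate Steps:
H(G, h) = (10 - G)*(G + h)
E = 2
o(X) = 8 + X (o(X) = (X + 5) + 3 = (5 + X) + 3 = 8 + X)
(o(H(q(-2, -2), -5)) + E)² = ((8 + (-1*(-2)² + 10*(-2) + 10*(-5) - 1*(-2)*(-5))) + 2)² = ((8 + (-1*4 - 20 - 50 - 10)) + 2)² = ((8 + (-4 - 20 - 50 - 10)) + 2)² = ((8 - 84) + 2)² = (-76 + 2)² = (-74)² = 5476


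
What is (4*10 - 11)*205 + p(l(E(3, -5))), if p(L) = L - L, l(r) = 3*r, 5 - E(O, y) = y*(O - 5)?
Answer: 5945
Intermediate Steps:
E(O, y) = 5 - y*(-5 + O) (E(O, y) = 5 - y*(O - 5) = 5 - y*(-5 + O))
p(L) = 0
(4*10 - 11)*205 + p(l(E(3, -5))) = (4*10 - 11)*205 + 0 = (40 - 11)*205 + 0 = 29*205 + 0 = 5945 + 0 = 5945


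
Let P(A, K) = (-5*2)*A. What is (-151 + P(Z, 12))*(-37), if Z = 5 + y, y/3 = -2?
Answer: 5217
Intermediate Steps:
y = -6 (y = 3*(-2) = -6)
Z = -1 (Z = 5 - 6 = -1)
P(A, K) = -10*A
(-151 + P(Z, 12))*(-37) = (-151 - 10*(-1))*(-37) = (-151 + 10)*(-37) = -141*(-37) = 5217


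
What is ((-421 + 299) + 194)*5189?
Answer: 373608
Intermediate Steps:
((-421 + 299) + 194)*5189 = (-122 + 194)*5189 = 72*5189 = 373608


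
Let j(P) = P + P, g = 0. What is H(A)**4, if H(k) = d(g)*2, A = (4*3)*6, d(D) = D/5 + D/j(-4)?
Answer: 0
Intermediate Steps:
j(P) = 2*P
d(D) = 3*D/40 (d(D) = D/5 + D/((2*(-4))) = D*(1/5) + D/(-8) = D/5 + D*(-1/8) = D/5 - D/8 = 3*D/40)
A = 72 (A = 12*6 = 72)
H(k) = 0 (H(k) = ((3/40)*0)*2 = 0*2 = 0)
H(A)**4 = 0**4 = 0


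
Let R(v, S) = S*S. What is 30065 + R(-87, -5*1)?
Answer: 30090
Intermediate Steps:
R(v, S) = S**2
30065 + R(-87, -5*1) = 30065 + (-5*1)**2 = 30065 + (-5)**2 = 30065 + 25 = 30090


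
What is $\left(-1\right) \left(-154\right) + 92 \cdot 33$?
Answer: $3190$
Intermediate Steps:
$\left(-1\right) \left(-154\right) + 92 \cdot 33 = 154 + 3036 = 3190$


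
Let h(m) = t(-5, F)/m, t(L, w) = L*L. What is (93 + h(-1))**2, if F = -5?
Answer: 4624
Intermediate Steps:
t(L, w) = L**2
h(m) = 25/m (h(m) = (-5)**2/m = 25/m)
(93 + h(-1))**2 = (93 + 25/(-1))**2 = (93 + 25*(-1))**2 = (93 - 25)**2 = 68**2 = 4624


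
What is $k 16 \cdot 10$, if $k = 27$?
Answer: $4320$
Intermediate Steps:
$k 16 \cdot 10 = 27 \cdot 16 \cdot 10 = 432 \cdot 10 = 4320$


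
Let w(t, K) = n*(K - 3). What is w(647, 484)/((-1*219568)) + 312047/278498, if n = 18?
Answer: 16526075003/15287312216 ≈ 1.0810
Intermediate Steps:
w(t, K) = -54 + 18*K (w(t, K) = 18*(K - 3) = 18*(-3 + K) = -54 + 18*K)
w(647, 484)/((-1*219568)) + 312047/278498 = (-54 + 18*484)/((-1*219568)) + 312047/278498 = (-54 + 8712)/(-219568) + 312047*(1/278498) = 8658*(-1/219568) + 312047/278498 = -4329/109784 + 312047/278498 = 16526075003/15287312216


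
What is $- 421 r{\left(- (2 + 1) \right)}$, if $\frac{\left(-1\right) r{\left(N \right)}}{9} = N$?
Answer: $-11367$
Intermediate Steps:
$r{\left(N \right)} = - 9 N$
$- 421 r{\left(- (2 + 1) \right)} = - 421 \left(- 9 \left(- (2 + 1)\right)\right) = - 421 \left(- 9 \left(\left(-1\right) 3\right)\right) = - 421 \left(\left(-9\right) \left(-3\right)\right) = \left(-421\right) 27 = -11367$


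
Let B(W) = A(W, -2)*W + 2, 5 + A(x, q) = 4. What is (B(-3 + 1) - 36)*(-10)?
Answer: 320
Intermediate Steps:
A(x, q) = -1 (A(x, q) = -5 + 4 = -1)
B(W) = 2 - W (B(W) = -W + 2 = 2 - W)
(B(-3 + 1) - 36)*(-10) = ((2 - (-3 + 1)) - 36)*(-10) = ((2 - 1*(-2)) - 36)*(-10) = ((2 + 2) - 36)*(-10) = (4 - 36)*(-10) = -32*(-10) = 320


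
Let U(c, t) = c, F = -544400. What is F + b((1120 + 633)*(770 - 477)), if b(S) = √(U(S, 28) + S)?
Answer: -544400 + √1027258 ≈ -5.4339e+5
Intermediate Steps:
b(S) = √2*√S (b(S) = √(S + S) = √(2*S) = √2*√S)
F + b((1120 + 633)*(770 - 477)) = -544400 + √2*√((1120 + 633)*(770 - 477)) = -544400 + √2*√(1753*293) = -544400 + √2*√513629 = -544400 + √1027258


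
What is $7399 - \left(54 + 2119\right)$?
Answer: $5226$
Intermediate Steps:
$7399 - \left(54 + 2119\right) = 7399 - 2173 = 5226$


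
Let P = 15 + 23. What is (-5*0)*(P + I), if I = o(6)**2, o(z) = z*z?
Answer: 0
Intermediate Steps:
o(z) = z**2
P = 38
I = 1296 (I = (6**2)**2 = 36**2 = 1296)
(-5*0)*(P + I) = (-5*0)*(38 + 1296) = 0*1334 = 0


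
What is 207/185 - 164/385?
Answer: 9871/14245 ≈ 0.69294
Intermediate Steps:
207/185 - 164/385 = 9871/14245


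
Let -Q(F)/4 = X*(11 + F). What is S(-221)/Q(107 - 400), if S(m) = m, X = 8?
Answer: -221/9024 ≈ -0.024490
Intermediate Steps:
Q(F) = -352 - 32*F (Q(F) = -32*(11 + F) = -4*(88 + 8*F) = -352 - 32*F)
S(-221)/Q(107 - 400) = -221/(-352 - 32*(107 - 400)) = -221/(-352 - 32*(-293)) = -221/(-352 + 9376) = -221/9024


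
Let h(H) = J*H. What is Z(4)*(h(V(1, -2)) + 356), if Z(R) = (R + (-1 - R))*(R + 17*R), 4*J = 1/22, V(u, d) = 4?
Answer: -281988/11 ≈ -25635.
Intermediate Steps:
J = 1/88 (J = (¼)/22 = (¼)*(1/22) = 1/88 ≈ 0.011364)
Z(R) = -18*R
h(H) = H/88
Z(4)*(h(V(1, -2)) + 356) = (-18*4)*((1/88)*4 + 356) = -72*(1/22 + 356) = -72*7833/22 = -281988/11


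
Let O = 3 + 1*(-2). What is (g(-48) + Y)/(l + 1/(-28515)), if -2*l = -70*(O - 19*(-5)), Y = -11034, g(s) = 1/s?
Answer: -5034161665/1532966384 ≈ -3.2839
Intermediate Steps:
O = 1 (O = 3 - 2 = 1)
l = 3360 (l = -(-35)*(1 - 19*(-5)) = -(-35)*(1 + 95) = -(-35)*96 = -½*(-6720) = 3360)
(g(-48) + Y)/(l + 1/(-28515)) = (1/(-48) - 11034)/(3360 + 1/(-28515)) = (-1/48 - 11034)/(3360 - 1/28515) = -529633/(48*95810399/28515) = -529633/48*28515/95810399 = -5034161665/1532966384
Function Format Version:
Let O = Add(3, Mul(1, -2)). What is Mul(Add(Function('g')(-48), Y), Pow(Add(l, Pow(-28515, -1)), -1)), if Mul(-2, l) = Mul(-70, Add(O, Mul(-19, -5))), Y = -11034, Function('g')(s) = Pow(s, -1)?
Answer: Rational(-5034161665, 1532966384) ≈ -3.2839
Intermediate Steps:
O = 1 (O = Add(3, -2) = 1)
l = 3360 (l = Mul(Rational(-1, 2), Mul(-70, Add(1, Mul(-19, -5)))) = Mul(Rational(-1, 2), Mul(-70, Add(1, 95))) = Mul(Rational(-1, 2), Mul(-70, 96)) = Mul(Rational(-1, 2), -6720) = 3360)
Mul(Add(Function('g')(-48), Y), Pow(Add(l, Pow(-28515, -1)), -1)) = Mul(Add(Pow(-48, -1), -11034), Pow(Add(3360, Pow(-28515, -1)), -1)) = Mul(Add(Rational(-1, 48), -11034), Pow(Add(3360, Rational(-1, 28515)), -1)) = Mul(Rational(-529633, 48), Pow(Rational(95810399, 28515), -1)) = Mul(Rational(-529633, 48), Rational(28515, 95810399)) = Rational(-5034161665, 1532966384)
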